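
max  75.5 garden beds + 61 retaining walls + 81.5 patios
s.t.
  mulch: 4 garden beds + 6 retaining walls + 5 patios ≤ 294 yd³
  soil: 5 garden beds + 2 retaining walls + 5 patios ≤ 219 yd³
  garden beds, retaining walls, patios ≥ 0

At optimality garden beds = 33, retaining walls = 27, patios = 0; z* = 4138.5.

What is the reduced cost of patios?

At the optimum: mulch uses 294 of 294 (binding); soil uses 219 of 219 (binding).
From A_Bᵀ y = c: 4·y_mulch + 5·y_soil = 75.5; 6·y_mulch + 2·y_soil = 61.
→ y_mulch = 7 and y_soil = 9.5.
Reduced cost of patios: c₃ − yᵀa₃ = 81.5 − (7·5 + 9.5·5) = 81.5 − 82.5 = -1.

-1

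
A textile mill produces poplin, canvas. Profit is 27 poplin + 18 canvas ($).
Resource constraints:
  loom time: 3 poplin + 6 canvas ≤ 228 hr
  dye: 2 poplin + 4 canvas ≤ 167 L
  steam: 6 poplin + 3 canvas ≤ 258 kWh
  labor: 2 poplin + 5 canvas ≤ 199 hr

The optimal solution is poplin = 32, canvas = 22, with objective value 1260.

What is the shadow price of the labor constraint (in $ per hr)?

0

Binding: loom time and steam. Non-binding: dye (15 unused), labor (25 unused).
Since dye, labor are not tight, their duals are 0.
From A_Bᵀ y = c: 3·y_loom time + 6·y_steam = 27; 6·y_loom time + 3·y_steam = 18.
→ y_loom time = 1 and y_steam = 4.
Shadow price of labor = 0.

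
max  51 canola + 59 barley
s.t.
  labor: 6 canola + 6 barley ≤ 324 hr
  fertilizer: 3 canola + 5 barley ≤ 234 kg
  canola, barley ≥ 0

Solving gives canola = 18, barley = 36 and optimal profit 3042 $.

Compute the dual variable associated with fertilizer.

4

At the optimum: labor uses 324 of 324 (binding); fertilizer uses 234 of 234 (binding).
From A_Bᵀ y = c: 6·y_labor + 3·y_fertilizer = 51; 6·y_labor + 5·y_fertilizer = 59.
→ y_labor = 6.5 and y_fertilizer = 4.
Shadow price of fertilizer = 4.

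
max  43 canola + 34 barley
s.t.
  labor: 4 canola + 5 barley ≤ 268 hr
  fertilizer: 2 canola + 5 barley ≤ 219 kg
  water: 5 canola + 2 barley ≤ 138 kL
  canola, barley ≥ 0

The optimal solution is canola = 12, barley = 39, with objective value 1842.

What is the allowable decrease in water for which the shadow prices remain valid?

Binding constraints: fertilizer, water. The basis is B = [[2,5],[5,2]] with det -21.
Per unit decrease in water, x* moves by d = (-0.2381, 0.0952).
The basis stays optimal until canola reaches 0; allowable decrease = 50.4 kL.

50.4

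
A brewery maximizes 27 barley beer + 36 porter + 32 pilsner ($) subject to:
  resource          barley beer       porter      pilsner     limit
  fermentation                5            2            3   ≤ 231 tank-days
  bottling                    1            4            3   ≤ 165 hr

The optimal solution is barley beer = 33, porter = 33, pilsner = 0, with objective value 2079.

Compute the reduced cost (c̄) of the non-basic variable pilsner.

-1

Both fermentation and bottling are binding at x*.
From A_Bᵀ y = c: 5·y_fermentation + 1·y_bottling = 27; 2·y_fermentation + 4·y_bottling = 36.
Solving: y_fermentation = 4, y_bottling = 7.
Reduced cost of pilsner: c₃ − yᵀa₃ = 32 − (4·3 + 7·3) = 32 − 33 = -1.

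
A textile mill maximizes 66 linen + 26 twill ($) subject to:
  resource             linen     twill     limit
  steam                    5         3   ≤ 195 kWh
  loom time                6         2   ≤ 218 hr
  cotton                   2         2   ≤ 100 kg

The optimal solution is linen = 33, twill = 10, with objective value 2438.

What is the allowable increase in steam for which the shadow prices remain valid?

Binding constraints: steam, loom time. The basis is B = [[5,3],[6,2]] with det -8.
Per unit increase in steam, x* moves by d = (-0.25, 0.75).
The basis stays optimal until cotton becomes binding; allowable increase = 14 kWh.

14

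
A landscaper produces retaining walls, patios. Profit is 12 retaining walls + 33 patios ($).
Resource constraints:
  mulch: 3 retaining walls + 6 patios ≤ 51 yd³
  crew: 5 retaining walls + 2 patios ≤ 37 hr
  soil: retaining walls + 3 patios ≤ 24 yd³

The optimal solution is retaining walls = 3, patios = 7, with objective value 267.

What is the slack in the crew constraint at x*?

8

crew used = 5·3 + 2·7 = 29; slack = 37 − 29 = 8.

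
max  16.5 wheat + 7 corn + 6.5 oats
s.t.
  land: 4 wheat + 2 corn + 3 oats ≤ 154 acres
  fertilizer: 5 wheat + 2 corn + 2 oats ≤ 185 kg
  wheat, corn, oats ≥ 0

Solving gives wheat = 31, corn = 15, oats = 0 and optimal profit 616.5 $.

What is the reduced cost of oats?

-1.5

At the optimum: land uses 154 of 154 (binding); fertilizer uses 185 of 185 (binding).
Dual feasibility on the basic columns requires 4·y_land + 5·y_fertilizer = 16.5, 2·y_land + 2·y_fertilizer = 7.
Solving: y_land = 1, y_fertilizer = 2.5.
Reduced cost of oats: c₃ − yᵀa₃ = 6.5 − (1·3 + 2.5·2) = 6.5 − 8 = -1.5.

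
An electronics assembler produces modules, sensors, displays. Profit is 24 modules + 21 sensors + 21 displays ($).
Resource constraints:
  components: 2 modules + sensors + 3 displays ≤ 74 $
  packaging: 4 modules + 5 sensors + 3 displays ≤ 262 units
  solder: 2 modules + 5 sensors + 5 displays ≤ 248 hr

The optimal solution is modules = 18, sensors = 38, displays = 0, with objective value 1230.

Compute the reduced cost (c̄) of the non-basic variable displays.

At the optimum: components uses 74 of 74 (binding); packaging uses 262 of 262 (binding); solder uses 226 of 248 (slack = 22).
By complementary slackness, y = 0 for the non-binding constraint.
Dual feasibility on the basic columns requires 2·y_components + 4·y_packaging = 24, 1·y_components + 5·y_packaging = 21.
→ y_components = 6 and y_packaging = 3.
Reduced cost of displays: c₃ − yᵀa₃ = 21 − (6·3 + 3·3) = 21 − 27 = -6.

-6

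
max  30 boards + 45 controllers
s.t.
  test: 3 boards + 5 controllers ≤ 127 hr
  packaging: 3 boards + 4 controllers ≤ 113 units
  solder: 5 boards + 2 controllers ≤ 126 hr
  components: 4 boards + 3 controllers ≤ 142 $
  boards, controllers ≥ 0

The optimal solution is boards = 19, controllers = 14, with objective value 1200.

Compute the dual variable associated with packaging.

5

At the optimum: test uses 127 of 127 (binding); packaging uses 113 of 113 (binding); solder uses 123 of 126 (slack = 3); components uses 118 of 142 (slack = 24).
Since solder, components are not tight, their duals are 0.
The binding rows give the dual system: 3·y_test + 3·y_packaging = 30 and 5·y_test + 4·y_packaging = 45.
This yields shadow prices y_test = 5, y_packaging = 5.
Shadow price of packaging = 5.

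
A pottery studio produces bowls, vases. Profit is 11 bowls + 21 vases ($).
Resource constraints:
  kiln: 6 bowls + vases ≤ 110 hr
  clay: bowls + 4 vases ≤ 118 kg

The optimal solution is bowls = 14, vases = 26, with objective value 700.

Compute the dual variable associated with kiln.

Both kiln and clay are binding at x*.
The binding rows give the dual system: 6·y_kiln + 1·y_clay = 11 and 1·y_kiln + 4·y_clay = 21.
This yields shadow prices y_kiln = 1, y_clay = 5.
Shadow price of kiln = 1.

1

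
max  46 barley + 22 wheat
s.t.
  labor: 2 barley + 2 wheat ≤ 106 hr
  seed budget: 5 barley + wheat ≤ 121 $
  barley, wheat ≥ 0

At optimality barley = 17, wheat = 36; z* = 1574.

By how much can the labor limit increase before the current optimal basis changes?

Binding constraints: labor, seed budget. The basis is B = [[2,2],[5,1]] with det -8.
Per unit increase in labor, x* moves by d = (-0.125, 0.625).
The basis stays optimal until barley reaches 0; allowable increase = 136 hr.

136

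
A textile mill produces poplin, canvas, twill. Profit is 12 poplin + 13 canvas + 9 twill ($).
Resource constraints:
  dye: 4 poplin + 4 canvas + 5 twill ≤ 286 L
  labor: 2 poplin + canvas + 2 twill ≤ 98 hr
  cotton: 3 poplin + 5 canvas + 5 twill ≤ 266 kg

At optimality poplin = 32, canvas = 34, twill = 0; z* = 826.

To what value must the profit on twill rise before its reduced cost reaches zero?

16

Check each constraint at x*: dye 264/286 (slack 22); labor 98/98 (tight); cotton 266/266 (tight).
Slack constraints have shadow price 0 (complementary slackness).
The binding rows give the dual system: 2·y_labor + 3·y_cotton = 12 and 1·y_labor + 5·y_cotton = 13.
This yields shadow prices y_labor = 3, y_cotton = 2.
twill enters the basis when its profit ≥ yᵀa₃ = 3·2 + 2·5 = 16.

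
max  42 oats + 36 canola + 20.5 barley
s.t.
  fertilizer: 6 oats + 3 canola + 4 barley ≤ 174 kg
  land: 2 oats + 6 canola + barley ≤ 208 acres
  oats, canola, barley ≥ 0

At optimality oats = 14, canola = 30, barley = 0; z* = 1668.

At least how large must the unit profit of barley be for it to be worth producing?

Check each constraint at x*: fertilizer 174/174 (tight); land 208/208 (tight).
Dual feasibility on the basic columns requires 6·y_fertilizer + 2·y_land = 42, 3·y_fertilizer + 6·y_land = 36.
→ y_fertilizer = 6 and y_land = 3.
barley enters the basis when its profit ≥ yᵀa₃ = 6·4 + 3·1 = 27.

27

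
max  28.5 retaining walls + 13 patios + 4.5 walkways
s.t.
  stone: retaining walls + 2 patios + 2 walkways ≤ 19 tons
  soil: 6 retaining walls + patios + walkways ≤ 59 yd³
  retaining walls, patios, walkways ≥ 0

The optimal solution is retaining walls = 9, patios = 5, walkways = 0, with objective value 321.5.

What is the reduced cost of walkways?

Check each constraint at x*: stone 19/19 (tight); soil 59/59 (tight).
Dual feasibility on the basic columns requires 1·y_stone + 6·y_soil = 28.5, 2·y_stone + 1·y_soil = 13.
→ y_stone = 4.5 and y_soil = 4.
Reduced cost of walkways: c₃ − yᵀa₃ = 4.5 − (4.5·2 + 4·1) = 4.5 − 13 = -8.5.

-8.5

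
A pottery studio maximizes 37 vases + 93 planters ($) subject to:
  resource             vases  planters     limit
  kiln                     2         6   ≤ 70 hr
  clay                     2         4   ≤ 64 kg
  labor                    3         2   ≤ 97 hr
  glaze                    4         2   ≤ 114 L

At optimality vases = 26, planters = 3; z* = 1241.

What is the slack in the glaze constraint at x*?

glaze used = 4·26 + 2·3 = 110; slack = 114 − 110 = 4.

4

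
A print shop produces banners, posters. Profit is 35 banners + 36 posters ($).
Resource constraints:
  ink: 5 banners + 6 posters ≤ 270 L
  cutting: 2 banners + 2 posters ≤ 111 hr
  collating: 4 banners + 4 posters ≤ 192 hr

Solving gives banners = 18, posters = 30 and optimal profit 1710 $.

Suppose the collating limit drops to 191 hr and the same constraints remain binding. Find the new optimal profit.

At the optimum: ink uses 270 of 270 (binding); cutting uses 96 of 111 (slack = 15); collating uses 192 of 192 (binding).
Since cutting is not tight, its dual is 0.
Dual feasibility on the basic columns requires 5·y_ink + 4·y_collating = 35, 6·y_ink + 4·y_collating = 36.
Solving: y_ink = 1, y_collating = 7.5.
Δz = y_collating·Δb = 7.5 × (-1) = -7.5, so new z* = 1710 − 7.5 = 1702.5.

1702.5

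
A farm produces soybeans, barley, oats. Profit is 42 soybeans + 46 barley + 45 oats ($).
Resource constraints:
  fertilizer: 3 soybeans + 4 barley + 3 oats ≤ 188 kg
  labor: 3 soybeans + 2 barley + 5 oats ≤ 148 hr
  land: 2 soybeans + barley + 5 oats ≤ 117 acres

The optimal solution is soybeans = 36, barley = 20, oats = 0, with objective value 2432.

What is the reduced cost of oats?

Binding: fertilizer and labor. Non-binding: land (25 unused).
By complementary slackness, y = 0 for the non-binding constraint.
From A_Bᵀ y = c: 3·y_fertilizer + 3·y_labor = 42; 4·y_fertilizer + 2·y_labor = 46.
→ y_fertilizer = 9 and y_labor = 5.
Reduced cost of oats: c₃ − yᵀa₃ = 45 − (9·3 + 5·5) = 45 − 52 = -7.

-7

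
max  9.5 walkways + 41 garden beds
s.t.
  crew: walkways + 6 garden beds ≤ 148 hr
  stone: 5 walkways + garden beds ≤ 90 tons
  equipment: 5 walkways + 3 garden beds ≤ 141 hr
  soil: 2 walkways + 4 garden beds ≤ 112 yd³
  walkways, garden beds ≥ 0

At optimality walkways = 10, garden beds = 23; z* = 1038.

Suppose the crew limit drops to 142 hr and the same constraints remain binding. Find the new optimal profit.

Check each constraint at x*: crew 148/148 (tight); stone 73/90 (slack 17); equipment 119/141 (slack 22); soil 112/112 (tight).
Slack constraints have shadow price 0 (complementary slackness).
From A_Bᵀ y = c: 1·y_crew + 2·y_soil = 9.5; 6·y_crew + 4·y_soil = 41.
Solving: y_crew = 5.5, y_soil = 2.
Δz = y_crew·Δb = 5.5 × (-6) = -33, so new z* = 1038 − 33 = 1005.

1005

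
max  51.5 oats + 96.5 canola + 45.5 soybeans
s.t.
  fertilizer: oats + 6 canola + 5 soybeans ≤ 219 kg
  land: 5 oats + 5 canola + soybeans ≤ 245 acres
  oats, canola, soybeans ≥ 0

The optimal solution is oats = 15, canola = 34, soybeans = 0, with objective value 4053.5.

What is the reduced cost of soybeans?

Check each constraint at x*: fertilizer 219/219 (tight); land 245/245 (tight).
From A_Bᵀ y = c: 1·y_fertilizer + 5·y_land = 51.5; 6·y_fertilizer + 5·y_land = 96.5.
→ y_fertilizer = 9 and y_land = 8.5.
Reduced cost of soybeans: c₃ − yᵀa₃ = 45.5 − (9·5 + 8.5·1) = 45.5 − 53.5 = -8.

-8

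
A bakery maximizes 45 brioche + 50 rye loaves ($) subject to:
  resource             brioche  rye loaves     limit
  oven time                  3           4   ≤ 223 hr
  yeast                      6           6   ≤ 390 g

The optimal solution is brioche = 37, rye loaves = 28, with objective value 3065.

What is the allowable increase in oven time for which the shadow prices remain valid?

37

Binding constraints: oven time, yeast. The basis is B = [[3,4],[6,6]] with det -6.
Per unit increase in oven time, x* moves by d = (-1, 1).
The basis stays optimal until brioche reaches 0; allowable increase = 37 hr.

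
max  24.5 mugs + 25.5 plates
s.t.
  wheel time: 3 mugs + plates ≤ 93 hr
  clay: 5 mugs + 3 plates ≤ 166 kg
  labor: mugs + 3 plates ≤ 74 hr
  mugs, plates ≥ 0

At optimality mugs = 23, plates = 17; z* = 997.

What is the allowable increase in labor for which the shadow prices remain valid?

Binding constraints: clay, labor. The basis is B = [[5,3],[1,3]] with det 12.
Per unit increase in labor, x* moves by d = (-0.25, 0.4167).
The basis stays optimal until mugs reaches 0; allowable increase = 92 hr.

92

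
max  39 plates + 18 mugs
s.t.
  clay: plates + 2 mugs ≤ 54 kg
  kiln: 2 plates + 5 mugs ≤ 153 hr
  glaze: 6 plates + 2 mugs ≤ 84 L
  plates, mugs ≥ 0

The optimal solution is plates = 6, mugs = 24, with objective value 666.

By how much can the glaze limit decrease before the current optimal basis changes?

30

Binding constraints: clay, glaze. The basis is B = [[1,2],[6,2]] with det -10.
Per unit decrease in glaze, x* moves by d = (-0.2, 0.1).
The basis stays optimal until plates reaches 0; allowable decrease = 30 L.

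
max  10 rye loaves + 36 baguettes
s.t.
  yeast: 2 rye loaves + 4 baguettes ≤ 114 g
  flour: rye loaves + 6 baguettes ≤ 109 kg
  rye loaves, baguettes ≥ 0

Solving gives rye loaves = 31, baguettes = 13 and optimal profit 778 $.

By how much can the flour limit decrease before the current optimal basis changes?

Binding constraints: yeast, flour. The basis is B = [[2,4],[1,6]] with det 8.
Per unit decrease in flour, x* moves by d = (0.5, -0.25).
The basis stays optimal until baguettes reaches 0; allowable decrease = 52 kg.

52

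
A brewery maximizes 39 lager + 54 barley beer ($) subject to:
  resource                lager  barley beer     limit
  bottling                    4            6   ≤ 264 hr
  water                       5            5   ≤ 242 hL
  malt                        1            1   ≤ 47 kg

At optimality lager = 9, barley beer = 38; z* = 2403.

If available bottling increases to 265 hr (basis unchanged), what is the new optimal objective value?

Check each constraint at x*: bottling 264/264 (tight); water 235/242 (slack 7); malt 47/47 (tight).
Since water is not tight, its dual is 0.
The binding rows give the dual system: 4·y_bottling + 1·y_malt = 39 and 6·y_bottling + 1·y_malt = 54.
Solving: y_bottling = 7.5, y_malt = 9.
Δz = y_bottling·Δb = 7.5 × (1) = 7.5, so new z* = 2403 + 7.5 = 2410.5.

2410.5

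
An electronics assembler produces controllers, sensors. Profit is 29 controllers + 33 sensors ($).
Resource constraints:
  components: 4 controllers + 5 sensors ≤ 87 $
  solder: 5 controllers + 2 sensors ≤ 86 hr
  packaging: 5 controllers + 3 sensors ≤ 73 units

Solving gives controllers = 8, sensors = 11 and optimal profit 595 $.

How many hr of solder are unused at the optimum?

24

solder used = 5·8 + 2·11 = 62; slack = 86 − 62 = 24.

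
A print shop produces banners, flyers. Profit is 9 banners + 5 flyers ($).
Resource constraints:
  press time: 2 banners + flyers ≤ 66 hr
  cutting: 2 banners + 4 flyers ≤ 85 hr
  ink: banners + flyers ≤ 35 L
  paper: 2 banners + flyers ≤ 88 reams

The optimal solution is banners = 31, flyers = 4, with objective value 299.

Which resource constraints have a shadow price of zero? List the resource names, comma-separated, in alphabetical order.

press time: 66/66 (binding)
cutting: 78/85 (slack 7)
ink: 35/35 (binding)
paper: 66/88 (slack 22)
By complementary slackness, a constraint with positive slack has shadow price 0 → cutting, paper.

cutting, paper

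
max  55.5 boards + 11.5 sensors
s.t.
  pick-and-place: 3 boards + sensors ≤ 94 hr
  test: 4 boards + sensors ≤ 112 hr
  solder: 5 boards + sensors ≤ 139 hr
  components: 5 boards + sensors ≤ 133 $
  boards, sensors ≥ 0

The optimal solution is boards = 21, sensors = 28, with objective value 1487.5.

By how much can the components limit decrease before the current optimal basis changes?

Binding constraints: test, components. The basis is B = [[4,1],[5,1]] with det -1.
Per unit decrease in components, x* moves by d = (-1, 4).
The basis stays optimal until pick-and-place becomes binding; allowable decrease = 3 $.

3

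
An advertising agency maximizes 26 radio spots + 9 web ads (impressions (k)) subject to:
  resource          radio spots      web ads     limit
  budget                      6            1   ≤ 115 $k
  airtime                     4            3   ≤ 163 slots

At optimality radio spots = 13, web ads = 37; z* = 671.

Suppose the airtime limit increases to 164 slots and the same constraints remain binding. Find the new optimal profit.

Both budget and airtime are binding at x*.
The binding rows give the dual system: 6·y_budget + 4·y_airtime = 26 and 1·y_budget + 3·y_airtime = 9.
This yields shadow prices y_budget = 3, y_airtime = 2.
Δz = y_airtime·Δb = 2 × (1) = 2, so new z* = 671 + 2 = 673.

673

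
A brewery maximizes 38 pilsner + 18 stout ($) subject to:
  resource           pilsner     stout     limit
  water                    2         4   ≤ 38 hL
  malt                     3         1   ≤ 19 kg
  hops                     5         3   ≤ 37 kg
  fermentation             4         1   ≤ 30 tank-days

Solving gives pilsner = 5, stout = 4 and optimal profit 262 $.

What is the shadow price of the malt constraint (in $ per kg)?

Check each constraint at x*: water 26/38 (slack 12); malt 19/19 (tight); hops 37/37 (tight); fermentation 24/30 (slack 6).
By complementary slackness, y = 0 for the non-binding constraints.
From A_Bᵀ y = c: 3·y_malt + 5·y_hops = 38; 1·y_malt + 3·y_hops = 18.
→ y_malt = 6 and y_hops = 4.
Shadow price of malt = 6.

6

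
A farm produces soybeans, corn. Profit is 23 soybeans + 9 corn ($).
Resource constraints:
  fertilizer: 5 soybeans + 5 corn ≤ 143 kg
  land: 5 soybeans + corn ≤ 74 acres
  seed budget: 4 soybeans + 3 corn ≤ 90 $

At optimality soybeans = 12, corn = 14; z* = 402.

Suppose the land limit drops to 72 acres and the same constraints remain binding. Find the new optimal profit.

At the optimum: fertilizer uses 130 of 143 (slack = 13); land uses 74 of 74 (binding); seed budget uses 90 of 90 (binding).
Since fertilizer is not tight, its dual is 0.
The binding rows give the dual system: 5·y_land + 4·y_seed budget = 23 and 1·y_land + 3·y_seed budget = 9.
Solving: y_land = 3, y_seed budget = 2.
Δz = y_land·Δb = 3 × (-2) = -6, so new z* = 402 − 6 = 396.

396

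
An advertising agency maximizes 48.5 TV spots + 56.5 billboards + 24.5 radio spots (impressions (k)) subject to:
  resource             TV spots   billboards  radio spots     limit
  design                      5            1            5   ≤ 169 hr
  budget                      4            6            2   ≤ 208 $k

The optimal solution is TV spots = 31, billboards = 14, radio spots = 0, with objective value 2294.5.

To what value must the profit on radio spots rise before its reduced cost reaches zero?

Check each constraint at x*: design 169/169 (tight); budget 208/208 (tight).
From A_Bᵀ y = c: 5·y_design + 4·y_budget = 48.5; 1·y_design + 6·y_budget = 56.5.
Solving: y_design = 2.5, y_budget = 9.
radio spots enters the basis when its profit ≥ yᵀa₃ = 2.5·5 + 9·2 = 30.5.

30.5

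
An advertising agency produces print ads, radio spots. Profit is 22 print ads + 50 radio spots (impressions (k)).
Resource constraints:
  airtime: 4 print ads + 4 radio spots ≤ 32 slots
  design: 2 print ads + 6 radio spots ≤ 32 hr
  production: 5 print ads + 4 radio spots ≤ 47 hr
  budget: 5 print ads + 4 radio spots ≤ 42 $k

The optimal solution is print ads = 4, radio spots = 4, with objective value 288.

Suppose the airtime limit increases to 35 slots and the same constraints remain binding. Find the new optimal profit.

294

At the optimum: airtime uses 32 of 32 (binding); design uses 32 of 32 (binding); production uses 36 of 47 (slack = 11); budget uses 36 of 42 (slack = 6).
Since production, budget are not tight, their duals are 0.
The binding rows give the dual system: 4·y_airtime + 2·y_design = 22 and 4·y_airtime + 6·y_design = 50.
Solving: y_airtime = 2, y_design = 7.
Δz = y_airtime·Δb = 2 × (3) = 6, so new z* = 288 + 6 = 294.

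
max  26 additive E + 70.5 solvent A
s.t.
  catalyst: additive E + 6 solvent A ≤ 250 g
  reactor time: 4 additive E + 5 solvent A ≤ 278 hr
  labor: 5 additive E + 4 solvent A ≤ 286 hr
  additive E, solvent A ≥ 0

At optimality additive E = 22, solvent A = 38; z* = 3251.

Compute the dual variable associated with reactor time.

At the optimum: catalyst uses 250 of 250 (binding); reactor time uses 278 of 278 (binding); labor uses 262 of 286 (slack = 24).
Slack constraints have shadow price 0 (complementary slackness).
From A_Bᵀ y = c: 1·y_catalyst + 4·y_reactor time = 26; 6·y_catalyst + 5·y_reactor time = 70.5.
Solving: y_catalyst = 8, y_reactor time = 4.5.
Shadow price of reactor time = 4.5.

4.5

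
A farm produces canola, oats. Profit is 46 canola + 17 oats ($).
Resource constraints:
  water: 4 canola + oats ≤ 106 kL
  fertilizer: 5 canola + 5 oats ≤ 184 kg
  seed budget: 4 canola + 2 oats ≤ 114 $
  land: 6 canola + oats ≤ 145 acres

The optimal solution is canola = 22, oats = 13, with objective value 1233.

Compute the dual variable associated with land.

3

Check each constraint at x*: water 101/106 (slack 5); fertilizer 175/184 (slack 9); seed budget 114/114 (tight); land 145/145 (tight).
By complementary slackness, y = 0 for the non-binding constraints.
Dual feasibility on the basic columns requires 4·y_seed budget + 6·y_land = 46, 2·y_seed budget + 1·y_land = 17.
→ y_seed budget = 7 and y_land = 3.
Shadow price of land = 3.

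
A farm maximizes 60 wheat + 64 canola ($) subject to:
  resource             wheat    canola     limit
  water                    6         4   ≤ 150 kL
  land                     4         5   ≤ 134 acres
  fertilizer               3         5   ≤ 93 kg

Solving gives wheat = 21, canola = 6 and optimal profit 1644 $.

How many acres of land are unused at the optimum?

20

land used = 4·21 + 5·6 = 114; slack = 134 − 114 = 20.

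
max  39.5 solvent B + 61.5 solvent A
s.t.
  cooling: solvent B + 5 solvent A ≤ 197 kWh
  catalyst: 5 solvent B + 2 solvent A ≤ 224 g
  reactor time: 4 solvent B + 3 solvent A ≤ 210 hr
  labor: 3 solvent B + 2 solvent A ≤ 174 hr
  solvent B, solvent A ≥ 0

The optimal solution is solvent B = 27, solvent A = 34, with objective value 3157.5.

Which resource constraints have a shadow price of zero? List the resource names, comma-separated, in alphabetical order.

cooling: 197/197 (binding)
catalyst: 203/224 (slack 21)
reactor time: 210/210 (binding)
labor: 149/174 (slack 25)
By complementary slackness, a constraint with positive slack has shadow price 0 → catalyst, labor.

catalyst, labor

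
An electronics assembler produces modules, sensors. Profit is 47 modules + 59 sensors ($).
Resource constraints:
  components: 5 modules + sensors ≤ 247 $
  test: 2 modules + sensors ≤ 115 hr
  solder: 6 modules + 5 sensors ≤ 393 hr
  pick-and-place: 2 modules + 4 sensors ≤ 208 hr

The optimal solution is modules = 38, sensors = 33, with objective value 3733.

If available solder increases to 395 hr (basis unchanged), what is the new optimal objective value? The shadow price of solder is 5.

3743

Δb = 2, so new z* = 3733 + (5)·(2) = 3733 + 10 = 3743.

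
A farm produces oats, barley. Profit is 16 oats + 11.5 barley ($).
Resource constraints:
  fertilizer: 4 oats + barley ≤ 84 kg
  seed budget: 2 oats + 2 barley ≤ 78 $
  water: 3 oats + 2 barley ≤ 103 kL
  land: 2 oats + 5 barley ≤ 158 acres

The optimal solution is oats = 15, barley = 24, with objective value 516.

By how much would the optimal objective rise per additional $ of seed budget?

5

Binding: fertilizer and seed budget. Non-binding: water (10 unused), land (8 unused).
Since water, land are not tight, their duals are 0.
Dual feasibility on the basic columns requires 4·y_fertilizer + 2·y_seed budget = 16, 1·y_fertilizer + 2·y_seed budget = 11.5.
This yields shadow prices y_fertilizer = 1.5, y_seed budget = 5.
Shadow price of seed budget = 5.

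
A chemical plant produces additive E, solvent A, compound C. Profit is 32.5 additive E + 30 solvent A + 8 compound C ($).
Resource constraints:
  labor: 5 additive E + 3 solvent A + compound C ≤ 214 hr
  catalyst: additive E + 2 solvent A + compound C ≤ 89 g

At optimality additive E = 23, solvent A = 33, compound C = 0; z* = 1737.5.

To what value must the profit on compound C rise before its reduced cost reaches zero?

At the optimum: labor uses 214 of 214 (binding); catalyst uses 89 of 89 (binding).
Dual feasibility on the basic columns requires 5·y_labor + 1·y_catalyst = 32.5, 3·y_labor + 2·y_catalyst = 30.
Solving: y_labor = 5, y_catalyst = 7.5.
compound C enters the basis when its profit ≥ yᵀa₃ = 5·1 + 7.5·1 = 12.5.

12.5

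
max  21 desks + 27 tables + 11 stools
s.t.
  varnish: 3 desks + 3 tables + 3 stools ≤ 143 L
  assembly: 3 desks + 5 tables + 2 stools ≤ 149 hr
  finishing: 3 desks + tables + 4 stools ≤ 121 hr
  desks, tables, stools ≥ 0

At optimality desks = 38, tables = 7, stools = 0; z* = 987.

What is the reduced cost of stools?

Binding: assembly and finishing. Non-binding: varnish (8 unused).
Slack constraints have shadow price 0 (complementary slackness).
Dual feasibility on the basic columns requires 3·y_assembly + 3·y_finishing = 21, 5·y_assembly + 1·y_finishing = 27.
Solving: y_assembly = 5, y_finishing = 2.
Reduced cost of stools: c₃ − yᵀa₃ = 11 − (5·2 + 2·4) = 11 − 18 = -7.

-7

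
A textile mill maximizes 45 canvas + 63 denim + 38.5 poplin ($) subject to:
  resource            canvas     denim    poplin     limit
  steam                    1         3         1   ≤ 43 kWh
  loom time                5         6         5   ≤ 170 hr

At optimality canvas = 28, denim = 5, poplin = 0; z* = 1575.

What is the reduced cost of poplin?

-6.5

At the optimum: steam uses 43 of 43 (binding); loom time uses 170 of 170 (binding).
Dual feasibility on the basic columns requires 1·y_steam + 5·y_loom time = 45, 3·y_steam + 6·y_loom time = 63.
Solving: y_steam = 5, y_loom time = 8.
Reduced cost of poplin: c₃ − yᵀa₃ = 38.5 − (5·1 + 8·5) = 38.5 − 45 = -6.5.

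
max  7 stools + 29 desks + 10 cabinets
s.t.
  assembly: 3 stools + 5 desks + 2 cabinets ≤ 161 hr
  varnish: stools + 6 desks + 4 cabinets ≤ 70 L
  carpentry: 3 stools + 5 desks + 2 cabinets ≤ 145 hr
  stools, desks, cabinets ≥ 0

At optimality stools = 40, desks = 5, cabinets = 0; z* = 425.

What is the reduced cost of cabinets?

-8

Check each constraint at x*: assembly 145/161 (slack 16); varnish 70/70 (tight); carpentry 145/145 (tight).
Since assembly is not tight, its dual is 0.
The binding rows give the dual system: 1·y_varnish + 3·y_carpentry = 7 and 6·y_varnish + 5·y_carpentry = 29.
→ y_varnish = 4 and y_carpentry = 1.
Reduced cost of cabinets: c₃ − yᵀa₃ = 10 − (4·4 + 1·2) = 10 − 18 = -8.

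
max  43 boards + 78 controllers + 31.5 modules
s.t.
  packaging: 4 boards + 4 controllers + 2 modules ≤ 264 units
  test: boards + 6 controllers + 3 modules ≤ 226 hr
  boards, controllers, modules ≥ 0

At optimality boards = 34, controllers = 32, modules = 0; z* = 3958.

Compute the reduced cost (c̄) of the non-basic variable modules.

-7.5

Check each constraint at x*: packaging 264/264 (tight); test 226/226 (tight).
From A_Bᵀ y = c: 4·y_packaging + 1·y_test = 43; 4·y_packaging + 6·y_test = 78.
This yields shadow prices y_packaging = 9, y_test = 7.
Reduced cost of modules: c₃ − yᵀa₃ = 31.5 − (9·2 + 7·3) = 31.5 − 39 = -7.5.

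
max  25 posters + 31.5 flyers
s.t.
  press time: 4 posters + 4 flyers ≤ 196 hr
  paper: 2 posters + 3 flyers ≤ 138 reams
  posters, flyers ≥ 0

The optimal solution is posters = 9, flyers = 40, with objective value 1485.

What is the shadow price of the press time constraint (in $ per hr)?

3

Check each constraint at x*: press time 196/196 (tight); paper 138/138 (tight).
From A_Bᵀ y = c: 4·y_press time + 2·y_paper = 25; 4·y_press time + 3·y_paper = 31.5.
→ y_press time = 3 and y_paper = 6.5.
Shadow price of press time = 3.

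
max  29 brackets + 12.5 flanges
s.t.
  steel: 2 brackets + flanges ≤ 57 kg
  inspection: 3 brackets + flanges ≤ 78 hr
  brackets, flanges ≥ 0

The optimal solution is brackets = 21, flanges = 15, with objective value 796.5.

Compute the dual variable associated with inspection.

Check each constraint at x*: steel 57/57 (tight); inspection 78/78 (tight).
From A_Bᵀ y = c: 2·y_steel + 3·y_inspection = 29; 1·y_steel + 1·y_inspection = 12.5.
→ y_steel = 8.5 and y_inspection = 4.
Shadow price of inspection = 4.

4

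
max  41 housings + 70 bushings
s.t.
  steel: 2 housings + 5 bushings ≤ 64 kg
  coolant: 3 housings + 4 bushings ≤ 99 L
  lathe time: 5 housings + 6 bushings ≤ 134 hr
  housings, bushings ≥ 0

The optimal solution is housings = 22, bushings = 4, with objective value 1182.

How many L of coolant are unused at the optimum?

17

coolant used = 3·22 + 4·4 = 82; slack = 99 − 82 = 17.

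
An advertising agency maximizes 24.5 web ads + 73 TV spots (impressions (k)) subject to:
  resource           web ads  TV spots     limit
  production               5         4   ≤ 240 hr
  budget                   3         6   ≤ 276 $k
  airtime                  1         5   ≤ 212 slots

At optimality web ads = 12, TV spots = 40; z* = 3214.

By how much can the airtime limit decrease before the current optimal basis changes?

10

Binding constraints: budget, airtime. The basis is B = [[3,6],[1,5]] with det 9.
Per unit decrease in airtime, x* moves by d = (0.6667, -0.3333).
The basis stays optimal until production becomes binding; allowable decrease = 10 slots.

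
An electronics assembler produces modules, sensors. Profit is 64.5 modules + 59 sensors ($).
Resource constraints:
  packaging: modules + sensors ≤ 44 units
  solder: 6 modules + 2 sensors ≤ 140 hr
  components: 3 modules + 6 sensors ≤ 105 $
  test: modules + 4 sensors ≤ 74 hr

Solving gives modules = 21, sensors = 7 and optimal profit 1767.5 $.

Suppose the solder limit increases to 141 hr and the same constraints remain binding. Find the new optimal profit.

At the optimum: packaging uses 28 of 44 (slack = 16); solder uses 140 of 140 (binding); components uses 105 of 105 (binding); test uses 49 of 74 (slack = 25).
Slack constraints have shadow price 0 (complementary slackness).
Dual feasibility on the basic columns requires 6·y_solder + 3·y_components = 64.5, 2·y_solder + 6·y_components = 59.
→ y_solder = 7 and y_components = 7.5.
Δz = y_solder·Δb = 7 × (1) = 7, so new z* = 1767.5 + 7 = 1774.5.

1774.5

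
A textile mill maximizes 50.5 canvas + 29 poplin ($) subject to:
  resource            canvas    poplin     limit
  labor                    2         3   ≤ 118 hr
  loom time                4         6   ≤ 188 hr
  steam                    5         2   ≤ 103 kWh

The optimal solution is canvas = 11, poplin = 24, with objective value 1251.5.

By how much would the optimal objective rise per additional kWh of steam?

8.5

Check each constraint at x*: labor 94/118 (slack 24); loom time 188/188 (tight); steam 103/103 (tight).
By complementary slackness, y = 0 for the non-binding constraint.
The binding rows give the dual system: 4·y_loom time + 5·y_steam = 50.5 and 6·y_loom time + 2·y_steam = 29.
→ y_loom time = 2 and y_steam = 8.5.
Shadow price of steam = 8.5.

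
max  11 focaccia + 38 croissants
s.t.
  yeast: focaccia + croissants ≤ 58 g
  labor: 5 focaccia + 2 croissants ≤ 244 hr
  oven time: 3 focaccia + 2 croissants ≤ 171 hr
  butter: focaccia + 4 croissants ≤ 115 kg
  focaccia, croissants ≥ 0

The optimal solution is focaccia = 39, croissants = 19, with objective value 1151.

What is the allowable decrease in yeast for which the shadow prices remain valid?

Binding constraints: yeast, butter. The basis is B = [[1,1],[1,4]] with det 3.
Per unit decrease in yeast, x* moves by d = (-1.3333, 0.3333).
The basis stays optimal until focaccia reaches 0; allowable decrease = 29.25 g.

29.25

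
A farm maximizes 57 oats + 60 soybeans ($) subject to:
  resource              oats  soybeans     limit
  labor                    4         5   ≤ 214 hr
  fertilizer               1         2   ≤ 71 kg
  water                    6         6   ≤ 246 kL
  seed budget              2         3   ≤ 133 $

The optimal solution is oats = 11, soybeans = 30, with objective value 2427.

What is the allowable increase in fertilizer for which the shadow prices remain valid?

Binding constraints: fertilizer, water. The basis is B = [[1,2],[6,6]] with det -6.
Per unit increase in fertilizer, x* moves by d = (-1, 1).
The basis stays optimal until oats reaches 0; allowable increase = 11 kg.

11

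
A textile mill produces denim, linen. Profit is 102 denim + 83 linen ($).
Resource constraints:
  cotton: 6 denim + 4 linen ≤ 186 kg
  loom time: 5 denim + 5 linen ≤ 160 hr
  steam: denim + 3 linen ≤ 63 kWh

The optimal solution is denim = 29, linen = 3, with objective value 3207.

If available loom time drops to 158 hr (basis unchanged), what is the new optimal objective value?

3189

At the optimum: cotton uses 186 of 186 (binding); loom time uses 160 of 160 (binding); steam uses 38 of 63 (slack = 25).
Slack constraints have shadow price 0 (complementary slackness).
Dual feasibility on the basic columns requires 6·y_cotton + 5·y_loom time = 102, 4·y_cotton + 5·y_loom time = 83.
This yields shadow prices y_cotton = 9.5, y_loom time = 9.
Δz = y_loom time·Δb = 9 × (-2) = -18, so new z* = 3207 − 18 = 3189.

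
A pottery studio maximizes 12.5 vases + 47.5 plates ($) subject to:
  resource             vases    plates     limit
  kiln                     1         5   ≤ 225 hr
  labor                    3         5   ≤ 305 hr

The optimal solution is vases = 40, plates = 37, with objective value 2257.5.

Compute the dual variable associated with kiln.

8

Check each constraint at x*: kiln 225/225 (tight); labor 305/305 (tight).
The binding rows give the dual system: 1·y_kiln + 3·y_labor = 12.5 and 5·y_kiln + 5·y_labor = 47.5.
Solving: y_kiln = 8, y_labor = 1.5.
Shadow price of kiln = 8.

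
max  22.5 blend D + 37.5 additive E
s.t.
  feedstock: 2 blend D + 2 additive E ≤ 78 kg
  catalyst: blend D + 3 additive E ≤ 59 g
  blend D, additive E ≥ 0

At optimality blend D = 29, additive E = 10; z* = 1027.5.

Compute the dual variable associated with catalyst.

At the optimum: feedstock uses 78 of 78 (binding); catalyst uses 59 of 59 (binding).
From A_Bᵀ y = c: 2·y_feedstock + 1·y_catalyst = 22.5; 2·y_feedstock + 3·y_catalyst = 37.5.
This yields shadow prices y_feedstock = 7.5, y_catalyst = 7.5.
Shadow price of catalyst = 7.5.

7.5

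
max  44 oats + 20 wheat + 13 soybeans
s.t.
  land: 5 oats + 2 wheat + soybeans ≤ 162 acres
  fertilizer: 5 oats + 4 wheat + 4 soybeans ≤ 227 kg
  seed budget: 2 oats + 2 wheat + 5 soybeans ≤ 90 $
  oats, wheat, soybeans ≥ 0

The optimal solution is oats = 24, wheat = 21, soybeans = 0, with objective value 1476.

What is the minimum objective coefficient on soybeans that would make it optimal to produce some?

At the optimum: land uses 162 of 162 (binding); fertilizer uses 204 of 227 (slack = 23); seed budget uses 90 of 90 (binding).
Since fertilizer is not tight, its dual is 0.
Dual feasibility on the basic columns requires 5·y_land + 2·y_seed budget = 44, 2·y_land + 2·y_seed budget = 20.
→ y_land = 8 and y_seed budget = 2.
soybeans enters the basis when its profit ≥ yᵀa₃ = 8·1 + 2·5 = 18.

18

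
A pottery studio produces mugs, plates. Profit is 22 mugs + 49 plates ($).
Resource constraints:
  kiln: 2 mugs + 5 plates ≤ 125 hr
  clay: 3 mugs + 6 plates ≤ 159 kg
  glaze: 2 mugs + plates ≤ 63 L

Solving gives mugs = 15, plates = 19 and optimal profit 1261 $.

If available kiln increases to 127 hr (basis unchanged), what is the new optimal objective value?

1271

Binding: kiln and clay. Non-binding: glaze (14 unused).
Slack constraints have shadow price 0 (complementary slackness).
From A_Bᵀ y = c: 2·y_kiln + 3·y_clay = 22; 5·y_kiln + 6·y_clay = 49.
This yields shadow prices y_kiln = 5, y_clay = 4.
Δz = y_kiln·Δb = 5 × (2) = 10, so new z* = 1261 + 10 = 1271.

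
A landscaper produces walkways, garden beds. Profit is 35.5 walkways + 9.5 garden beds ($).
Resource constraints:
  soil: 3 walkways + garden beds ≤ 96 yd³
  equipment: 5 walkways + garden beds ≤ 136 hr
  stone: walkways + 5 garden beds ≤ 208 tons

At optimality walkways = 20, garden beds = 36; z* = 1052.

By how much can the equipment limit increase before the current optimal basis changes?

Binding constraints: soil, equipment. The basis is B = [[3,1],[5,1]] with det -2.
Per unit increase in equipment, x* moves by d = (0.5, -1.5).
The basis stays optimal until garden beds reaches 0; allowable increase = 24 hr.

24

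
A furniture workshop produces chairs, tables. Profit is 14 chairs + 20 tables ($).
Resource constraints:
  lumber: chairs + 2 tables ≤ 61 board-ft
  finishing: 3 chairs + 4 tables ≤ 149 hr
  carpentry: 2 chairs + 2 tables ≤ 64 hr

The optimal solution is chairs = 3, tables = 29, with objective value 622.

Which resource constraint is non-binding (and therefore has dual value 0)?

lumber: 61/61 (binding)
finishing: 125/149 (slack 24)
carpentry: 64/64 (binding)
By complementary slackness, a constraint with positive slack has shadow price 0 → finishing.

finishing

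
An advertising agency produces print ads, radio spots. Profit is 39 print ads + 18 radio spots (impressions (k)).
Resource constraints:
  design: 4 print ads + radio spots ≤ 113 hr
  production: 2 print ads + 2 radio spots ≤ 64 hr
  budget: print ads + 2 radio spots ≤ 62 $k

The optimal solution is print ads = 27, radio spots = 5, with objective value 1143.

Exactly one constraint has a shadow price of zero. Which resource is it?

design: 113/113 (binding)
production: 64/64 (binding)
budget: 37/62 (slack 25)
By complementary slackness, a constraint with positive slack has shadow price 0 → budget.

budget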